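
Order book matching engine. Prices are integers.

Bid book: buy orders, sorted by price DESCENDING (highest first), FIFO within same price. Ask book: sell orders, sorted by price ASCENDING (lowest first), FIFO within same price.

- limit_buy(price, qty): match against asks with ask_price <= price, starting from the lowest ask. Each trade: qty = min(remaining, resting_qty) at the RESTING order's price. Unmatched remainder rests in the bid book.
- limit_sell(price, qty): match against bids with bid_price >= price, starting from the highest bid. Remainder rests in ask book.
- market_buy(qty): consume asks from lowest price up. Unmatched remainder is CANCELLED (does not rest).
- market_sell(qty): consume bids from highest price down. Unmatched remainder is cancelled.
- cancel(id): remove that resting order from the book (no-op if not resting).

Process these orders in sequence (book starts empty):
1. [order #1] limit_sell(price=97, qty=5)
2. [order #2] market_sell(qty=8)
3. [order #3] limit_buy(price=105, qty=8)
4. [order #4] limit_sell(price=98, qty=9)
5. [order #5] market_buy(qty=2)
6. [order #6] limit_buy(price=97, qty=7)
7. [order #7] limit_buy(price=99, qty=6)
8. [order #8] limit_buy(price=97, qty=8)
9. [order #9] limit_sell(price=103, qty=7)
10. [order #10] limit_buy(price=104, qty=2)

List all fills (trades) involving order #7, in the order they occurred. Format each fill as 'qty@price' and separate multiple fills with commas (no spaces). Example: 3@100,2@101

After op 1 [order #1] limit_sell(price=97, qty=5): fills=none; bids=[-] asks=[#1:5@97]
After op 2 [order #2] market_sell(qty=8): fills=none; bids=[-] asks=[#1:5@97]
After op 3 [order #3] limit_buy(price=105, qty=8): fills=#3x#1:5@97; bids=[#3:3@105] asks=[-]
After op 4 [order #4] limit_sell(price=98, qty=9): fills=#3x#4:3@105; bids=[-] asks=[#4:6@98]
After op 5 [order #5] market_buy(qty=2): fills=#5x#4:2@98; bids=[-] asks=[#4:4@98]
After op 6 [order #6] limit_buy(price=97, qty=7): fills=none; bids=[#6:7@97] asks=[#4:4@98]
After op 7 [order #7] limit_buy(price=99, qty=6): fills=#7x#4:4@98; bids=[#7:2@99 #6:7@97] asks=[-]
After op 8 [order #8] limit_buy(price=97, qty=8): fills=none; bids=[#7:2@99 #6:7@97 #8:8@97] asks=[-]
After op 9 [order #9] limit_sell(price=103, qty=7): fills=none; bids=[#7:2@99 #6:7@97 #8:8@97] asks=[#9:7@103]
After op 10 [order #10] limit_buy(price=104, qty=2): fills=#10x#9:2@103; bids=[#7:2@99 #6:7@97 #8:8@97] asks=[#9:5@103]

Answer: 4@98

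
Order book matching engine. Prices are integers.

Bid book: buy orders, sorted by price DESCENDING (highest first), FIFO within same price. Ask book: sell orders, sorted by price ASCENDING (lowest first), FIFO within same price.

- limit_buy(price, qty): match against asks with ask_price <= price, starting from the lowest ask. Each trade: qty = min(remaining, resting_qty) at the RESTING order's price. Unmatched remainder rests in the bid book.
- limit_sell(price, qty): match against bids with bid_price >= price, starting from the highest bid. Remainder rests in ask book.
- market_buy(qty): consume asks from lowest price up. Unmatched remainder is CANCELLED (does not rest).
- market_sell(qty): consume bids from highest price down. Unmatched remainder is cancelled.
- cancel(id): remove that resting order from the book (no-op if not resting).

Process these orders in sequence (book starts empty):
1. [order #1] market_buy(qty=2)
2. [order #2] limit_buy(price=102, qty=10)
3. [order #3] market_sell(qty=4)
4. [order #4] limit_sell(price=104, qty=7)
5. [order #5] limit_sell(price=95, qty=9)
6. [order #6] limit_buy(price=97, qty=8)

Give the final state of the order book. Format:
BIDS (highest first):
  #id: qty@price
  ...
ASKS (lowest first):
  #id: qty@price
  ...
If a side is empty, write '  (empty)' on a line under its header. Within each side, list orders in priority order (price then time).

Answer: BIDS (highest first):
  #6: 5@97
ASKS (lowest first):
  #4: 7@104

Derivation:
After op 1 [order #1] market_buy(qty=2): fills=none; bids=[-] asks=[-]
After op 2 [order #2] limit_buy(price=102, qty=10): fills=none; bids=[#2:10@102] asks=[-]
After op 3 [order #3] market_sell(qty=4): fills=#2x#3:4@102; bids=[#2:6@102] asks=[-]
After op 4 [order #4] limit_sell(price=104, qty=7): fills=none; bids=[#2:6@102] asks=[#4:7@104]
After op 5 [order #5] limit_sell(price=95, qty=9): fills=#2x#5:6@102; bids=[-] asks=[#5:3@95 #4:7@104]
After op 6 [order #6] limit_buy(price=97, qty=8): fills=#6x#5:3@95; bids=[#6:5@97] asks=[#4:7@104]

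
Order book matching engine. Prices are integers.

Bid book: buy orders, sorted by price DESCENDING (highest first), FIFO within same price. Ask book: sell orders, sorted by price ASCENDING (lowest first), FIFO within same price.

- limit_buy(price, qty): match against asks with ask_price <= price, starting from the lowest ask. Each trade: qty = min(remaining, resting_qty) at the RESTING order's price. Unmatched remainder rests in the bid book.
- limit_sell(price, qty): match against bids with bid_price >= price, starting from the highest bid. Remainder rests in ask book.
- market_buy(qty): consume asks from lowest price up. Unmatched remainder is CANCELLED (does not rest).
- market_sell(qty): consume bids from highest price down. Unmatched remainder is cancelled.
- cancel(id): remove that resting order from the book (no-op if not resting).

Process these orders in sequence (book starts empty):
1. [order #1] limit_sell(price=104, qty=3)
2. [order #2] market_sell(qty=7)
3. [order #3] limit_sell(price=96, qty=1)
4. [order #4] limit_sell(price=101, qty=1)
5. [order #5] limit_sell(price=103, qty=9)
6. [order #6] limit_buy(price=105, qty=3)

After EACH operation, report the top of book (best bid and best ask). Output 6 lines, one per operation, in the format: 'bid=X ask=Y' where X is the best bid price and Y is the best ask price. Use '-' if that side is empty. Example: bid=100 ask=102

After op 1 [order #1] limit_sell(price=104, qty=3): fills=none; bids=[-] asks=[#1:3@104]
After op 2 [order #2] market_sell(qty=7): fills=none; bids=[-] asks=[#1:3@104]
After op 3 [order #3] limit_sell(price=96, qty=1): fills=none; bids=[-] asks=[#3:1@96 #1:3@104]
After op 4 [order #4] limit_sell(price=101, qty=1): fills=none; bids=[-] asks=[#3:1@96 #4:1@101 #1:3@104]
After op 5 [order #5] limit_sell(price=103, qty=9): fills=none; bids=[-] asks=[#3:1@96 #4:1@101 #5:9@103 #1:3@104]
After op 6 [order #6] limit_buy(price=105, qty=3): fills=#6x#3:1@96 #6x#4:1@101 #6x#5:1@103; bids=[-] asks=[#5:8@103 #1:3@104]

Answer: bid=- ask=104
bid=- ask=104
bid=- ask=96
bid=- ask=96
bid=- ask=96
bid=- ask=103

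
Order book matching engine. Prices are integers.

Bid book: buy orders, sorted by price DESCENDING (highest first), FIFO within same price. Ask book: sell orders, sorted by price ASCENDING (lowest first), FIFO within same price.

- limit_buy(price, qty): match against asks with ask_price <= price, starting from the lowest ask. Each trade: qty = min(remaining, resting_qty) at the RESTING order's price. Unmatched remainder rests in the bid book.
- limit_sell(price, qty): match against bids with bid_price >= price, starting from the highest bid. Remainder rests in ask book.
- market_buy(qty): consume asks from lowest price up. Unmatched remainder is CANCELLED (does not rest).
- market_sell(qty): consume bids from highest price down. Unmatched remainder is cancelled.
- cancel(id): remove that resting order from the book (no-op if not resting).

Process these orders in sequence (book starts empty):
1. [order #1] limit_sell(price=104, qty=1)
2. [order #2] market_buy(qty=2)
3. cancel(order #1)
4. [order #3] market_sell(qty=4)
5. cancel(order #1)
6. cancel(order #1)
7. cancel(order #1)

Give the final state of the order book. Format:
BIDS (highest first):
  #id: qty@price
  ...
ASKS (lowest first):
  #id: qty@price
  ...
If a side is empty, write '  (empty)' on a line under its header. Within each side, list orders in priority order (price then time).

Answer: BIDS (highest first):
  (empty)
ASKS (lowest first):
  (empty)

Derivation:
After op 1 [order #1] limit_sell(price=104, qty=1): fills=none; bids=[-] asks=[#1:1@104]
After op 2 [order #2] market_buy(qty=2): fills=#2x#1:1@104; bids=[-] asks=[-]
After op 3 cancel(order #1): fills=none; bids=[-] asks=[-]
After op 4 [order #3] market_sell(qty=4): fills=none; bids=[-] asks=[-]
After op 5 cancel(order #1): fills=none; bids=[-] asks=[-]
After op 6 cancel(order #1): fills=none; bids=[-] asks=[-]
After op 7 cancel(order #1): fills=none; bids=[-] asks=[-]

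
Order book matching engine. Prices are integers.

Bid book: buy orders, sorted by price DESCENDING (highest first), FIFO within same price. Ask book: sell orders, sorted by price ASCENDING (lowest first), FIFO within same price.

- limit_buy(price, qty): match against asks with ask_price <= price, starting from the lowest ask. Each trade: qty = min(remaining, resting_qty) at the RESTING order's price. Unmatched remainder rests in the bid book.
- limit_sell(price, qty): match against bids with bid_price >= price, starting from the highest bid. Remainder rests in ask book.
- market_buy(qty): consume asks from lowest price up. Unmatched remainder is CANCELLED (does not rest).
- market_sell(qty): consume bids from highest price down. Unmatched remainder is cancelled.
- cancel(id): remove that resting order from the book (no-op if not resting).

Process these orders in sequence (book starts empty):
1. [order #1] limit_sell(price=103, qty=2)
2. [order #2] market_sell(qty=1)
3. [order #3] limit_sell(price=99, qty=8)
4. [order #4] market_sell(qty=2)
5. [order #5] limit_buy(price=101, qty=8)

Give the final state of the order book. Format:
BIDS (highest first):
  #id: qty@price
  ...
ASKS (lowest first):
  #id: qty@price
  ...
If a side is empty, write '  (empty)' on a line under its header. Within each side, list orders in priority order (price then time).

Answer: BIDS (highest first):
  (empty)
ASKS (lowest first):
  #1: 2@103

Derivation:
After op 1 [order #1] limit_sell(price=103, qty=2): fills=none; bids=[-] asks=[#1:2@103]
After op 2 [order #2] market_sell(qty=1): fills=none; bids=[-] asks=[#1:2@103]
After op 3 [order #3] limit_sell(price=99, qty=8): fills=none; bids=[-] asks=[#3:8@99 #1:2@103]
After op 4 [order #4] market_sell(qty=2): fills=none; bids=[-] asks=[#3:8@99 #1:2@103]
After op 5 [order #5] limit_buy(price=101, qty=8): fills=#5x#3:8@99; bids=[-] asks=[#1:2@103]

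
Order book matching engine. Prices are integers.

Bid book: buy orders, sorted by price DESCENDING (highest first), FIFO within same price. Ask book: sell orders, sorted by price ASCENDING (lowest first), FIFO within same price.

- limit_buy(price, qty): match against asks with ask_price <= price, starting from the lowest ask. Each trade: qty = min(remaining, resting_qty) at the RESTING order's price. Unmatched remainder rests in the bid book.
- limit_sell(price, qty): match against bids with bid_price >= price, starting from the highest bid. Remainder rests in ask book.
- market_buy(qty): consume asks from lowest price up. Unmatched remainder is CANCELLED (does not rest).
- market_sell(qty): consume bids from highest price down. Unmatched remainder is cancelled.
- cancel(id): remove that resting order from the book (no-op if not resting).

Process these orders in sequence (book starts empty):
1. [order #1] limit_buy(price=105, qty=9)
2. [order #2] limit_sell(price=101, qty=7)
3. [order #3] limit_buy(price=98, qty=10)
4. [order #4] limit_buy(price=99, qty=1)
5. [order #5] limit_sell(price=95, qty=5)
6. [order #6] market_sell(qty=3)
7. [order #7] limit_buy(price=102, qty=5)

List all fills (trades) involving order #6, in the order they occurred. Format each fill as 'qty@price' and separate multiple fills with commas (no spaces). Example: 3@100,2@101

After op 1 [order #1] limit_buy(price=105, qty=9): fills=none; bids=[#1:9@105] asks=[-]
After op 2 [order #2] limit_sell(price=101, qty=7): fills=#1x#2:7@105; bids=[#1:2@105] asks=[-]
After op 3 [order #3] limit_buy(price=98, qty=10): fills=none; bids=[#1:2@105 #3:10@98] asks=[-]
After op 4 [order #4] limit_buy(price=99, qty=1): fills=none; bids=[#1:2@105 #4:1@99 #3:10@98] asks=[-]
After op 5 [order #5] limit_sell(price=95, qty=5): fills=#1x#5:2@105 #4x#5:1@99 #3x#5:2@98; bids=[#3:8@98] asks=[-]
After op 6 [order #6] market_sell(qty=3): fills=#3x#6:3@98; bids=[#3:5@98] asks=[-]
After op 7 [order #7] limit_buy(price=102, qty=5): fills=none; bids=[#7:5@102 #3:5@98] asks=[-]

Answer: 3@98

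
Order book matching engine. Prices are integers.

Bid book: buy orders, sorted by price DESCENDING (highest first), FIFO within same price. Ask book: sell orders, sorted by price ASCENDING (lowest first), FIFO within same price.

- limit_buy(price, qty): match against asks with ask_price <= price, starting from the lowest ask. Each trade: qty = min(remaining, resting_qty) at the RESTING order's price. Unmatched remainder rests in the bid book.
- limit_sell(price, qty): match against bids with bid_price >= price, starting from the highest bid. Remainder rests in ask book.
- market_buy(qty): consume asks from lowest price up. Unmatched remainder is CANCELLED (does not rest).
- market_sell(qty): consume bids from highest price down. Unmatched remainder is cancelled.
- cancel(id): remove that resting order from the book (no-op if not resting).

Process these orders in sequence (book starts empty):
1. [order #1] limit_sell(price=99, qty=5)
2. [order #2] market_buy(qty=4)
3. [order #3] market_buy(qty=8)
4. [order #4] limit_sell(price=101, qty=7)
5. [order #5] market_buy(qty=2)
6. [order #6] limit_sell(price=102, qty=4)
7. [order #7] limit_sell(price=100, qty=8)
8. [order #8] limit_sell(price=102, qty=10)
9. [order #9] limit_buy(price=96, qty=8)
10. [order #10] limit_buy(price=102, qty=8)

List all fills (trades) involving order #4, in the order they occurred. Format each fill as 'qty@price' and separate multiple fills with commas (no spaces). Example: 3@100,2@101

Answer: 2@101

Derivation:
After op 1 [order #1] limit_sell(price=99, qty=5): fills=none; bids=[-] asks=[#1:5@99]
After op 2 [order #2] market_buy(qty=4): fills=#2x#1:4@99; bids=[-] asks=[#1:1@99]
After op 3 [order #3] market_buy(qty=8): fills=#3x#1:1@99; bids=[-] asks=[-]
After op 4 [order #4] limit_sell(price=101, qty=7): fills=none; bids=[-] asks=[#4:7@101]
After op 5 [order #5] market_buy(qty=2): fills=#5x#4:2@101; bids=[-] asks=[#4:5@101]
After op 6 [order #6] limit_sell(price=102, qty=4): fills=none; bids=[-] asks=[#4:5@101 #6:4@102]
After op 7 [order #7] limit_sell(price=100, qty=8): fills=none; bids=[-] asks=[#7:8@100 #4:5@101 #6:4@102]
After op 8 [order #8] limit_sell(price=102, qty=10): fills=none; bids=[-] asks=[#7:8@100 #4:5@101 #6:4@102 #8:10@102]
After op 9 [order #9] limit_buy(price=96, qty=8): fills=none; bids=[#9:8@96] asks=[#7:8@100 #4:5@101 #6:4@102 #8:10@102]
After op 10 [order #10] limit_buy(price=102, qty=8): fills=#10x#7:8@100; bids=[#9:8@96] asks=[#4:5@101 #6:4@102 #8:10@102]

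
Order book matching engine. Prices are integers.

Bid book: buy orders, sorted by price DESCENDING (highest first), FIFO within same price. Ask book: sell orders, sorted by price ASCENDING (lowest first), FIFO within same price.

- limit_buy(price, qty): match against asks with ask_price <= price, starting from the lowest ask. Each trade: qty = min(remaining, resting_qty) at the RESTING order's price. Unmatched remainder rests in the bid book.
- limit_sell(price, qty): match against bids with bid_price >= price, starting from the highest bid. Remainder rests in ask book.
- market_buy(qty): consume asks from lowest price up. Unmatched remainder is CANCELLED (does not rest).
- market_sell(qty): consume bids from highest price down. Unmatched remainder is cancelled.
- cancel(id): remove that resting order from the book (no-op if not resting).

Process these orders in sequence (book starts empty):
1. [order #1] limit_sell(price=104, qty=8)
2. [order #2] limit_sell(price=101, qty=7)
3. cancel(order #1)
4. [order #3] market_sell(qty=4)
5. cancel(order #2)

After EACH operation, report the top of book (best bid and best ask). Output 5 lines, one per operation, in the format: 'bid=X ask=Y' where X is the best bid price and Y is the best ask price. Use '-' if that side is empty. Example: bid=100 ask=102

After op 1 [order #1] limit_sell(price=104, qty=8): fills=none; bids=[-] asks=[#1:8@104]
After op 2 [order #2] limit_sell(price=101, qty=7): fills=none; bids=[-] asks=[#2:7@101 #1:8@104]
After op 3 cancel(order #1): fills=none; bids=[-] asks=[#2:7@101]
After op 4 [order #3] market_sell(qty=4): fills=none; bids=[-] asks=[#2:7@101]
After op 5 cancel(order #2): fills=none; bids=[-] asks=[-]

Answer: bid=- ask=104
bid=- ask=101
bid=- ask=101
bid=- ask=101
bid=- ask=-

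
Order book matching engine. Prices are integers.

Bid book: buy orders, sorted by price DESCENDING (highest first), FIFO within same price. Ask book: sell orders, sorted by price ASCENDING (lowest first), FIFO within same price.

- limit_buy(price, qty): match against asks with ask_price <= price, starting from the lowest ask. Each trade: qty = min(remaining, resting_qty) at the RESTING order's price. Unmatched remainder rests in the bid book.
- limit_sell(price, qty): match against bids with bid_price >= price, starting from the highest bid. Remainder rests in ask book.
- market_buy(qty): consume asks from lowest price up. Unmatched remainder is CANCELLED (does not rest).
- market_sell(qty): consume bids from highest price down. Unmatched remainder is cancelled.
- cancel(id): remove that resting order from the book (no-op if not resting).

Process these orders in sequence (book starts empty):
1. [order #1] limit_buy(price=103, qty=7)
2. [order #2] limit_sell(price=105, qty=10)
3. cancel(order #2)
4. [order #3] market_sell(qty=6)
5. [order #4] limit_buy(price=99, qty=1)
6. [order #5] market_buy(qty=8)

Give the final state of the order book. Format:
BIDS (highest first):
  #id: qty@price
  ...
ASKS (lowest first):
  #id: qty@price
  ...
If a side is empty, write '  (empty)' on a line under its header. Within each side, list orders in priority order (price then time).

Answer: BIDS (highest first):
  #1: 1@103
  #4: 1@99
ASKS (lowest first):
  (empty)

Derivation:
After op 1 [order #1] limit_buy(price=103, qty=7): fills=none; bids=[#1:7@103] asks=[-]
After op 2 [order #2] limit_sell(price=105, qty=10): fills=none; bids=[#1:7@103] asks=[#2:10@105]
After op 3 cancel(order #2): fills=none; bids=[#1:7@103] asks=[-]
After op 4 [order #3] market_sell(qty=6): fills=#1x#3:6@103; bids=[#1:1@103] asks=[-]
After op 5 [order #4] limit_buy(price=99, qty=1): fills=none; bids=[#1:1@103 #4:1@99] asks=[-]
After op 6 [order #5] market_buy(qty=8): fills=none; bids=[#1:1@103 #4:1@99] asks=[-]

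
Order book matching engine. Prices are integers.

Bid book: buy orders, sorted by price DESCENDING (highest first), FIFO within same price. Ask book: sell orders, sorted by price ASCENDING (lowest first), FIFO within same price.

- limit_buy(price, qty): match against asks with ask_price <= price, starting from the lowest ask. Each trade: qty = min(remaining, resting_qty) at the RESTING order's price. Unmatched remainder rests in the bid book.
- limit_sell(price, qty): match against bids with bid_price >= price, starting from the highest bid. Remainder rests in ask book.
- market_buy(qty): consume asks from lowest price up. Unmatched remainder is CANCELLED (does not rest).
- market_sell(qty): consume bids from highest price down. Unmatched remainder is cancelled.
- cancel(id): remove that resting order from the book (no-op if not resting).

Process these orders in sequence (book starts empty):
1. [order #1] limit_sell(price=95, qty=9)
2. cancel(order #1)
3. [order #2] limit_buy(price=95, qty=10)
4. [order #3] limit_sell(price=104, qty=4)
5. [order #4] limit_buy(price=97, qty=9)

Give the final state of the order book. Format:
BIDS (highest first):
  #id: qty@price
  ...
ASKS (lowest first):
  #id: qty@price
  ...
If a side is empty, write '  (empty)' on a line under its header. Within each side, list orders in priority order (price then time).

After op 1 [order #1] limit_sell(price=95, qty=9): fills=none; bids=[-] asks=[#1:9@95]
After op 2 cancel(order #1): fills=none; bids=[-] asks=[-]
After op 3 [order #2] limit_buy(price=95, qty=10): fills=none; bids=[#2:10@95] asks=[-]
After op 4 [order #3] limit_sell(price=104, qty=4): fills=none; bids=[#2:10@95] asks=[#3:4@104]
After op 5 [order #4] limit_buy(price=97, qty=9): fills=none; bids=[#4:9@97 #2:10@95] asks=[#3:4@104]

Answer: BIDS (highest first):
  #4: 9@97
  #2: 10@95
ASKS (lowest first):
  #3: 4@104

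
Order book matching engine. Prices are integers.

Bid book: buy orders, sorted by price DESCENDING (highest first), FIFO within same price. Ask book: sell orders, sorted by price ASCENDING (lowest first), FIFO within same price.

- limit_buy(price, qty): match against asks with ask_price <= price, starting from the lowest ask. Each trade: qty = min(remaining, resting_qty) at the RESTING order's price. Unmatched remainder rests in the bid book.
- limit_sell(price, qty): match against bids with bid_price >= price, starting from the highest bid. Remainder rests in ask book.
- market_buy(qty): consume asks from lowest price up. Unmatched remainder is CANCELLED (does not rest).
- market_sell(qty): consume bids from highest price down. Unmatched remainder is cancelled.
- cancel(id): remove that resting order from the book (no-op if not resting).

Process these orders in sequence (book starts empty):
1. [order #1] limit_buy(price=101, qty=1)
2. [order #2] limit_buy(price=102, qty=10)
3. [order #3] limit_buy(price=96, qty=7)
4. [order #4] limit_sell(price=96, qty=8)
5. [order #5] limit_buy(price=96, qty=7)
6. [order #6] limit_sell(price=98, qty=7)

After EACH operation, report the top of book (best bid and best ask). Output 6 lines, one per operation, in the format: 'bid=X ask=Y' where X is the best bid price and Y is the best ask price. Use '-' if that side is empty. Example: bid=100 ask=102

After op 1 [order #1] limit_buy(price=101, qty=1): fills=none; bids=[#1:1@101] asks=[-]
After op 2 [order #2] limit_buy(price=102, qty=10): fills=none; bids=[#2:10@102 #1:1@101] asks=[-]
After op 3 [order #3] limit_buy(price=96, qty=7): fills=none; bids=[#2:10@102 #1:1@101 #3:7@96] asks=[-]
After op 4 [order #4] limit_sell(price=96, qty=8): fills=#2x#4:8@102; bids=[#2:2@102 #1:1@101 #3:7@96] asks=[-]
After op 5 [order #5] limit_buy(price=96, qty=7): fills=none; bids=[#2:2@102 #1:1@101 #3:7@96 #5:7@96] asks=[-]
After op 6 [order #6] limit_sell(price=98, qty=7): fills=#2x#6:2@102 #1x#6:1@101; bids=[#3:7@96 #5:7@96] asks=[#6:4@98]

Answer: bid=101 ask=-
bid=102 ask=-
bid=102 ask=-
bid=102 ask=-
bid=102 ask=-
bid=96 ask=98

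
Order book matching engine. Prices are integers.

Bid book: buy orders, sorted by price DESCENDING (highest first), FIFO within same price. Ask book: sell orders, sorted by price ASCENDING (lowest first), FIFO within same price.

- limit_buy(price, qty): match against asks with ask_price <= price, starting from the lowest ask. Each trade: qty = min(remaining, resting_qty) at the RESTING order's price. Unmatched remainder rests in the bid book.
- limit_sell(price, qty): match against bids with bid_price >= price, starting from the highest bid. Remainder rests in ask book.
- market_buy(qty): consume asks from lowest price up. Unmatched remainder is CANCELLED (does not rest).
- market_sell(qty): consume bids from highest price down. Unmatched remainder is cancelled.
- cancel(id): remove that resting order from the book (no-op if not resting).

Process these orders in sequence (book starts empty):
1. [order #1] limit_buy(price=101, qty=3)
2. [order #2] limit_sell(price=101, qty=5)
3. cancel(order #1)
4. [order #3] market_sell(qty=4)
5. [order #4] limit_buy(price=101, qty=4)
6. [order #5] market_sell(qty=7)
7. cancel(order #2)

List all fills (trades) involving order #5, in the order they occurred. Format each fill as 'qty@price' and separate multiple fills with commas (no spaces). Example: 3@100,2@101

Answer: 2@101

Derivation:
After op 1 [order #1] limit_buy(price=101, qty=3): fills=none; bids=[#1:3@101] asks=[-]
After op 2 [order #2] limit_sell(price=101, qty=5): fills=#1x#2:3@101; bids=[-] asks=[#2:2@101]
After op 3 cancel(order #1): fills=none; bids=[-] asks=[#2:2@101]
After op 4 [order #3] market_sell(qty=4): fills=none; bids=[-] asks=[#2:2@101]
After op 5 [order #4] limit_buy(price=101, qty=4): fills=#4x#2:2@101; bids=[#4:2@101] asks=[-]
After op 6 [order #5] market_sell(qty=7): fills=#4x#5:2@101; bids=[-] asks=[-]
After op 7 cancel(order #2): fills=none; bids=[-] asks=[-]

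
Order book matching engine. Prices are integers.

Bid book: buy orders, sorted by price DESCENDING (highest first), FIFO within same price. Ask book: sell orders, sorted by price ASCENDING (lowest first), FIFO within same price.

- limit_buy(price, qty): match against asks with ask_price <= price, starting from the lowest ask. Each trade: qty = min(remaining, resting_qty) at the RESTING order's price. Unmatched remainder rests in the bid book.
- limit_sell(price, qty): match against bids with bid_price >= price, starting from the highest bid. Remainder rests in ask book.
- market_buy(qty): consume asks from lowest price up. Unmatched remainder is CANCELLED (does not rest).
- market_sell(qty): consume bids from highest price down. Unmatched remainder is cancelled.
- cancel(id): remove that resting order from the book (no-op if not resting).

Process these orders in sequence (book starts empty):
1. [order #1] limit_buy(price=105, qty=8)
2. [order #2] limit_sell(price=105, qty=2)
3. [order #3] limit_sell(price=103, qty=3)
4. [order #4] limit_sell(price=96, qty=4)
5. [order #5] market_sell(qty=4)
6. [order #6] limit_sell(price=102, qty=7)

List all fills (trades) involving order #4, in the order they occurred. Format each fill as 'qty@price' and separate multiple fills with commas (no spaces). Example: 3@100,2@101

Answer: 3@105

Derivation:
After op 1 [order #1] limit_buy(price=105, qty=8): fills=none; bids=[#1:8@105] asks=[-]
After op 2 [order #2] limit_sell(price=105, qty=2): fills=#1x#2:2@105; bids=[#1:6@105] asks=[-]
After op 3 [order #3] limit_sell(price=103, qty=3): fills=#1x#3:3@105; bids=[#1:3@105] asks=[-]
After op 4 [order #4] limit_sell(price=96, qty=4): fills=#1x#4:3@105; bids=[-] asks=[#4:1@96]
After op 5 [order #5] market_sell(qty=4): fills=none; bids=[-] asks=[#4:1@96]
After op 6 [order #6] limit_sell(price=102, qty=7): fills=none; bids=[-] asks=[#4:1@96 #6:7@102]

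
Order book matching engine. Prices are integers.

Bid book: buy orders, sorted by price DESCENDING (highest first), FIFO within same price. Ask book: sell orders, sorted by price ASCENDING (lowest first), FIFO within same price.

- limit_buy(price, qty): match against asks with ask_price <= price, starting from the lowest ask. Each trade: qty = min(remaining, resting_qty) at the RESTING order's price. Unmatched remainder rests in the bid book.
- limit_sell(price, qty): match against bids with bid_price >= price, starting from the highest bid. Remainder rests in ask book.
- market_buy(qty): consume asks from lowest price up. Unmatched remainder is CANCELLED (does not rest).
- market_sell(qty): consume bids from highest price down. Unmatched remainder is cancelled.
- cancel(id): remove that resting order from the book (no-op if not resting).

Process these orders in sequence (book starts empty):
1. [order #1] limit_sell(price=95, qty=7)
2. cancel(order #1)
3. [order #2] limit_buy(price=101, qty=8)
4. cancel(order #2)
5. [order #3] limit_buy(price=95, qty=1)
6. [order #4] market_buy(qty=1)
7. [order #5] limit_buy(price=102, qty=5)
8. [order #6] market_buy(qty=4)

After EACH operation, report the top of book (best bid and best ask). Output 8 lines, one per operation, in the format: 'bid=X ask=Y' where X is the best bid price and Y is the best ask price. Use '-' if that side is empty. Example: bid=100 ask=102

After op 1 [order #1] limit_sell(price=95, qty=7): fills=none; bids=[-] asks=[#1:7@95]
After op 2 cancel(order #1): fills=none; bids=[-] asks=[-]
After op 3 [order #2] limit_buy(price=101, qty=8): fills=none; bids=[#2:8@101] asks=[-]
After op 4 cancel(order #2): fills=none; bids=[-] asks=[-]
After op 5 [order #3] limit_buy(price=95, qty=1): fills=none; bids=[#3:1@95] asks=[-]
After op 6 [order #4] market_buy(qty=1): fills=none; bids=[#3:1@95] asks=[-]
After op 7 [order #5] limit_buy(price=102, qty=5): fills=none; bids=[#5:5@102 #3:1@95] asks=[-]
After op 8 [order #6] market_buy(qty=4): fills=none; bids=[#5:5@102 #3:1@95] asks=[-]

Answer: bid=- ask=95
bid=- ask=-
bid=101 ask=-
bid=- ask=-
bid=95 ask=-
bid=95 ask=-
bid=102 ask=-
bid=102 ask=-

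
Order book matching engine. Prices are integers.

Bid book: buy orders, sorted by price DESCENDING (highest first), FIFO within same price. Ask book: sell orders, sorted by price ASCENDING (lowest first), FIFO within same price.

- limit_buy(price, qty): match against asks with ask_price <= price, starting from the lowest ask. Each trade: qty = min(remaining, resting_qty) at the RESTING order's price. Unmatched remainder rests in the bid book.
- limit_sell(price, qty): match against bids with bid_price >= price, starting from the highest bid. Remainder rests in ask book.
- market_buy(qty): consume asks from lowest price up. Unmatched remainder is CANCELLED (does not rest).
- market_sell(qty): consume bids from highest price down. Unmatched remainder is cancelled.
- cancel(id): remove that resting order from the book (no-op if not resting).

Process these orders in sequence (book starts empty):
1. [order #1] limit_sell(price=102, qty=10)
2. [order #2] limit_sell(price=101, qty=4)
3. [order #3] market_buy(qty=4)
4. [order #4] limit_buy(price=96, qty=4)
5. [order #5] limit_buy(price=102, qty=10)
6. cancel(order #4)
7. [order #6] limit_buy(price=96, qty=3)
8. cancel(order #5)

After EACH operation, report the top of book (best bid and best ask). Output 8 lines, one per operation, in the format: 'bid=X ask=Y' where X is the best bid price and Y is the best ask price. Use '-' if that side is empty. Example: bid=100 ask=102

Answer: bid=- ask=102
bid=- ask=101
bid=- ask=102
bid=96 ask=102
bid=96 ask=-
bid=- ask=-
bid=96 ask=-
bid=96 ask=-

Derivation:
After op 1 [order #1] limit_sell(price=102, qty=10): fills=none; bids=[-] asks=[#1:10@102]
After op 2 [order #2] limit_sell(price=101, qty=4): fills=none; bids=[-] asks=[#2:4@101 #1:10@102]
After op 3 [order #3] market_buy(qty=4): fills=#3x#2:4@101; bids=[-] asks=[#1:10@102]
After op 4 [order #4] limit_buy(price=96, qty=4): fills=none; bids=[#4:4@96] asks=[#1:10@102]
After op 5 [order #5] limit_buy(price=102, qty=10): fills=#5x#1:10@102; bids=[#4:4@96] asks=[-]
After op 6 cancel(order #4): fills=none; bids=[-] asks=[-]
After op 7 [order #6] limit_buy(price=96, qty=3): fills=none; bids=[#6:3@96] asks=[-]
After op 8 cancel(order #5): fills=none; bids=[#6:3@96] asks=[-]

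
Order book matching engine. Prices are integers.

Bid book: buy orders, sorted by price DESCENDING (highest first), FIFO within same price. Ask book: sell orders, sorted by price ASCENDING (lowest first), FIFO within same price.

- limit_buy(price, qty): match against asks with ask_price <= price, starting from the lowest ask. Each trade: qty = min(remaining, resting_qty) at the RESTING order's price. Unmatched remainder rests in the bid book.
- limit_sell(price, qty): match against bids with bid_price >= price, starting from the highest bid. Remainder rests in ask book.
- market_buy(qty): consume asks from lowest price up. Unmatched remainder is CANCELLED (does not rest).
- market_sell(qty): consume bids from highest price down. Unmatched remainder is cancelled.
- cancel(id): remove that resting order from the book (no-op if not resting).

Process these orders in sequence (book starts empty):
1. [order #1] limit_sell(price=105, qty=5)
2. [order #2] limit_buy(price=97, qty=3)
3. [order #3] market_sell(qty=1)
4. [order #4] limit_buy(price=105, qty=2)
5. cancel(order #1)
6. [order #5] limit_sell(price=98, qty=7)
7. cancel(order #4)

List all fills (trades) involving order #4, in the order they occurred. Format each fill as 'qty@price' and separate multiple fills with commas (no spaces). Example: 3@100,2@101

Answer: 2@105

Derivation:
After op 1 [order #1] limit_sell(price=105, qty=5): fills=none; bids=[-] asks=[#1:5@105]
After op 2 [order #2] limit_buy(price=97, qty=3): fills=none; bids=[#2:3@97] asks=[#1:5@105]
After op 3 [order #3] market_sell(qty=1): fills=#2x#3:1@97; bids=[#2:2@97] asks=[#1:5@105]
After op 4 [order #4] limit_buy(price=105, qty=2): fills=#4x#1:2@105; bids=[#2:2@97] asks=[#1:3@105]
After op 5 cancel(order #1): fills=none; bids=[#2:2@97] asks=[-]
After op 6 [order #5] limit_sell(price=98, qty=7): fills=none; bids=[#2:2@97] asks=[#5:7@98]
After op 7 cancel(order #4): fills=none; bids=[#2:2@97] asks=[#5:7@98]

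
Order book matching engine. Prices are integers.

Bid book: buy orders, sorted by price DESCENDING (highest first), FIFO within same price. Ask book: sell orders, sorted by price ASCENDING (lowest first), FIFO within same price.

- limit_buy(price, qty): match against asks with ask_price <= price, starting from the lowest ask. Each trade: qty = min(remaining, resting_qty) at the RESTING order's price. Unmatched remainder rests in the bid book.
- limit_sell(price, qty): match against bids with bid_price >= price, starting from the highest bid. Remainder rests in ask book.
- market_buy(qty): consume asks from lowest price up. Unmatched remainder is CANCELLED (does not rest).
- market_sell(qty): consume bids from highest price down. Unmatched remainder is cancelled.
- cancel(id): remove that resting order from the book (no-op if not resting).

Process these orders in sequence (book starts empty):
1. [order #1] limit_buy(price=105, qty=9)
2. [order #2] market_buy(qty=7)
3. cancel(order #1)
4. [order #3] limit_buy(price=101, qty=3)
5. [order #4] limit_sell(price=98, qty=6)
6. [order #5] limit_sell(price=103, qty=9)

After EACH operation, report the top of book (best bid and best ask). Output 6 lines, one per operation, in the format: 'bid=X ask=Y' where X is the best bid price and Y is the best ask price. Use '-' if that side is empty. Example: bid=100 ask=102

Answer: bid=105 ask=-
bid=105 ask=-
bid=- ask=-
bid=101 ask=-
bid=- ask=98
bid=- ask=98

Derivation:
After op 1 [order #1] limit_buy(price=105, qty=9): fills=none; bids=[#1:9@105] asks=[-]
After op 2 [order #2] market_buy(qty=7): fills=none; bids=[#1:9@105] asks=[-]
After op 3 cancel(order #1): fills=none; bids=[-] asks=[-]
After op 4 [order #3] limit_buy(price=101, qty=3): fills=none; bids=[#3:3@101] asks=[-]
After op 5 [order #4] limit_sell(price=98, qty=6): fills=#3x#4:3@101; bids=[-] asks=[#4:3@98]
After op 6 [order #5] limit_sell(price=103, qty=9): fills=none; bids=[-] asks=[#4:3@98 #5:9@103]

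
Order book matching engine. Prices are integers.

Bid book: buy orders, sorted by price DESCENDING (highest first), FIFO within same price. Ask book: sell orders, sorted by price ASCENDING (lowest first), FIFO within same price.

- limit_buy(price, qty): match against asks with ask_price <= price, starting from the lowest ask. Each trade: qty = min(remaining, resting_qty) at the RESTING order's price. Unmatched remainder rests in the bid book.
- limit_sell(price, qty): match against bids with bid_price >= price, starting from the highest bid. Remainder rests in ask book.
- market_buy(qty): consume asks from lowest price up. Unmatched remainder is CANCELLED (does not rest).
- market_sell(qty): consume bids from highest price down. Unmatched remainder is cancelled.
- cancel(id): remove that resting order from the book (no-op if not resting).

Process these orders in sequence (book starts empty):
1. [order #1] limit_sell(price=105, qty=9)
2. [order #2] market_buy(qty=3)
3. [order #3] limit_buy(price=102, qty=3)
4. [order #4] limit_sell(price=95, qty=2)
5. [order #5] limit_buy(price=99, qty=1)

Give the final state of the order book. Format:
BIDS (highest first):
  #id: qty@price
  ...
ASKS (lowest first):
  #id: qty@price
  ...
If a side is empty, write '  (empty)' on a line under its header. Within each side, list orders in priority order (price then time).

Answer: BIDS (highest first):
  #3: 1@102
  #5: 1@99
ASKS (lowest first):
  #1: 6@105

Derivation:
After op 1 [order #1] limit_sell(price=105, qty=9): fills=none; bids=[-] asks=[#1:9@105]
After op 2 [order #2] market_buy(qty=3): fills=#2x#1:3@105; bids=[-] asks=[#1:6@105]
After op 3 [order #3] limit_buy(price=102, qty=3): fills=none; bids=[#3:3@102] asks=[#1:6@105]
After op 4 [order #4] limit_sell(price=95, qty=2): fills=#3x#4:2@102; bids=[#3:1@102] asks=[#1:6@105]
After op 5 [order #5] limit_buy(price=99, qty=1): fills=none; bids=[#3:1@102 #5:1@99] asks=[#1:6@105]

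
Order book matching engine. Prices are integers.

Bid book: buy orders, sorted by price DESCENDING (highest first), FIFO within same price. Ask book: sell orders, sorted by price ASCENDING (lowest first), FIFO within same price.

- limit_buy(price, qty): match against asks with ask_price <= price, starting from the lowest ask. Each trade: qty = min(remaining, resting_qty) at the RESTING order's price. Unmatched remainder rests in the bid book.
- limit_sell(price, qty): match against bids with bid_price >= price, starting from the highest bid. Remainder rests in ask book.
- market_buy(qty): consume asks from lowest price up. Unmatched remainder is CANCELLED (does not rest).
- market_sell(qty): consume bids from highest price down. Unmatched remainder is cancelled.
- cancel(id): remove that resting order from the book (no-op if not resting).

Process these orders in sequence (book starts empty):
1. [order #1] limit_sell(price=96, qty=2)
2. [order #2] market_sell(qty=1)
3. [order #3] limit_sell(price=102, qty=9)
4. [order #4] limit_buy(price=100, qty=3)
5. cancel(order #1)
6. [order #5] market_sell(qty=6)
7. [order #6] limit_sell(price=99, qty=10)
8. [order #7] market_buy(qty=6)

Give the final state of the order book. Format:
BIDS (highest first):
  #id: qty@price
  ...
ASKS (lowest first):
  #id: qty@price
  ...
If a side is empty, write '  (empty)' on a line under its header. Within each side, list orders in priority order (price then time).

Answer: BIDS (highest first):
  (empty)
ASKS (lowest first):
  #6: 4@99
  #3: 9@102

Derivation:
After op 1 [order #1] limit_sell(price=96, qty=2): fills=none; bids=[-] asks=[#1:2@96]
After op 2 [order #2] market_sell(qty=1): fills=none; bids=[-] asks=[#1:2@96]
After op 3 [order #3] limit_sell(price=102, qty=9): fills=none; bids=[-] asks=[#1:2@96 #3:9@102]
After op 4 [order #4] limit_buy(price=100, qty=3): fills=#4x#1:2@96; bids=[#4:1@100] asks=[#3:9@102]
After op 5 cancel(order #1): fills=none; bids=[#4:1@100] asks=[#3:9@102]
After op 6 [order #5] market_sell(qty=6): fills=#4x#5:1@100; bids=[-] asks=[#3:9@102]
After op 7 [order #6] limit_sell(price=99, qty=10): fills=none; bids=[-] asks=[#6:10@99 #3:9@102]
After op 8 [order #7] market_buy(qty=6): fills=#7x#6:6@99; bids=[-] asks=[#6:4@99 #3:9@102]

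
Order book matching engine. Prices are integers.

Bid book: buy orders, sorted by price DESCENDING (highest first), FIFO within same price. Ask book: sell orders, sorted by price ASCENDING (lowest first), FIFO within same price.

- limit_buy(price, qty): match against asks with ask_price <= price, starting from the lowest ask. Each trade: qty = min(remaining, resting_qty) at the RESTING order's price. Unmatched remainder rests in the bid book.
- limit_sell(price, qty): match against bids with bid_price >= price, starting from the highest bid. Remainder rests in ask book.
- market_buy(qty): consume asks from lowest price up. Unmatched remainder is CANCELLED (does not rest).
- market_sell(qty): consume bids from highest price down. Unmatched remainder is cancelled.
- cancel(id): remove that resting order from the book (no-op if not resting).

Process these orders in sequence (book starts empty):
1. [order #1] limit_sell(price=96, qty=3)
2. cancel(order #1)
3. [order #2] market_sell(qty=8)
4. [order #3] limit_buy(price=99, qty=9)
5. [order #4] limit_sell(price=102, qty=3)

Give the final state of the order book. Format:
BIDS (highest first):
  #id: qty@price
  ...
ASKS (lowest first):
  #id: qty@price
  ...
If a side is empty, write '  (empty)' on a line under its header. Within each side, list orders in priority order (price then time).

After op 1 [order #1] limit_sell(price=96, qty=3): fills=none; bids=[-] asks=[#1:3@96]
After op 2 cancel(order #1): fills=none; bids=[-] asks=[-]
After op 3 [order #2] market_sell(qty=8): fills=none; bids=[-] asks=[-]
After op 4 [order #3] limit_buy(price=99, qty=9): fills=none; bids=[#3:9@99] asks=[-]
After op 5 [order #4] limit_sell(price=102, qty=3): fills=none; bids=[#3:9@99] asks=[#4:3@102]

Answer: BIDS (highest first):
  #3: 9@99
ASKS (lowest first):
  #4: 3@102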